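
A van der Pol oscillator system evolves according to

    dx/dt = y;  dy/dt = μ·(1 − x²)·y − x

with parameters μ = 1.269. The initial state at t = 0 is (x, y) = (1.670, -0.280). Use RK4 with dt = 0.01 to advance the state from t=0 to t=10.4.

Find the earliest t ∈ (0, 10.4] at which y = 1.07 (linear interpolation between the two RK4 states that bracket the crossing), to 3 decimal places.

t = 4.485

t=0.000: state=(1.670, -0.280)
step 1 (dt=0.01): k1=(-0.280, -1.034), k2=(-0.285, -1.023), k3=(-0.285, -1.023), k4=(-0.290, -1.012); state += dt/6·(k1+2k2+2k3+k4)
t=0.010: state=(1.667, -0.290)
t=0.020: state=(1.664, -0.300)
t=0.030: state=(1.661, -0.310)
continuing one RK4 step at a time; state shown every 50 steps (Δt=0.5):
t=0.500: state=(1.432, -0.637)
t=1.000: state=(1.033, -0.991)
t=1.500: state=(0.376, -1.749)
t=2.000: state=(-0.821, -2.926)
t=2.500: state=(-1.901, -0.898)
t=3.000: state=(-1.963, 0.308)
t=3.500: state=(-1.739, 0.548)
t=4.000: state=(-1.422, 0.735)
t=4.480: state=(-1.000, 1.065)
next step: t=4.490: state=(-0.989, 1.075) — y has crossed 1.07
linear interpolation between t=4.480 (1.06485) and t=4.490 (1.07495) → t≈4.485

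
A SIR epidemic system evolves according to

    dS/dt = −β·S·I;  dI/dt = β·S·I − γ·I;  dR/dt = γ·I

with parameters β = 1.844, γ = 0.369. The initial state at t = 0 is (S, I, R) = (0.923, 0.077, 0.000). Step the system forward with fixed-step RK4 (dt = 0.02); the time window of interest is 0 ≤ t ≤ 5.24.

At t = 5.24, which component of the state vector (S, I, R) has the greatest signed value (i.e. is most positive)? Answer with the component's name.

t=0.000: state=(0.923, 0.077, 0.000)
step 1 (dt=0.02): k1=(-0.131, 0.103, 0.028), k2=(-0.133, 0.104, 0.029), k3=(-0.133, 0.104, 0.029), k4=(-0.134, 0.105, 0.029); state += dt/6·(k1+2k2+2k3+k4)
t=0.020: state=(0.920, 0.079, 0.001)
t=0.040: state=(0.918, 0.081, 0.001)
t=0.060: state=(0.915, 0.083, 0.002)
continuing one RK4 step at a time; state shown every 10 steps (Δt=0.2):
t=0.200: state=(0.893, 0.100, 0.007)
t=0.400: state=(0.857, 0.128, 0.015)
t=0.600: state=(0.812, 0.162, 0.026)
t=0.800: state=(0.760, 0.201, 0.039)
t=1.000: state=(0.700, 0.245, 0.055)
t=1.200: state=(0.634, 0.291, 0.075)
t=1.400: state=(0.565, 0.337, 0.098)
t=1.600: state=(0.495, 0.381, 0.125)
t=1.800: state=(0.427, 0.419, 0.154)
t=2.000: state=(0.363, 0.450, 0.186)
t=2.200: state=(0.307, 0.473, 0.221)
t=2.400: state=(0.257, 0.487, 0.256)
t=2.600: state=(0.214, 0.493, 0.292)
t=2.800: state=(0.179, 0.493, 0.329)
t=3.000: state=(0.149, 0.486, 0.365)
t=3.200: state=(0.125, 0.475, 0.400)
t=3.400: state=(0.105, 0.460, 0.435)
t=3.600: state=(0.089, 0.443, 0.468)
t=3.800: state=(0.076, 0.424, 0.500)
t=4.000: state=(0.065, 0.404, 0.531)
t=4.200: state=(0.056, 0.384, 0.560)
t=4.400: state=(0.049, 0.364, 0.587)
t=4.600: state=(0.043, 0.343, 0.614)
t=4.800: state=(0.038, 0.324, 0.638)
t=5.000: state=(0.034, 0.305, 0.661)
t=5.200: state=(0.030, 0.286, 0.683)
t=5.240: state=(0.030, 0.283, 0.687)
compare at T: S=0.030, I=0.283, R=0.687

largest component: R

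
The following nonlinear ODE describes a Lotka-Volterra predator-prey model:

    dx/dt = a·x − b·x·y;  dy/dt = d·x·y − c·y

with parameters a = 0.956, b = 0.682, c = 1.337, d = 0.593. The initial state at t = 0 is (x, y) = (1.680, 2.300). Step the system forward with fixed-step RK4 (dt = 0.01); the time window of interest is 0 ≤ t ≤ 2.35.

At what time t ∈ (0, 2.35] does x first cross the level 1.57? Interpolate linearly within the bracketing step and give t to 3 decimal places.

t = 0.117

t=0.000: state=(1.680, 2.300)
step 1 (dt=0.01): k1=(-1.029, -0.784), k2=(-1.022, -0.789), k3=(-1.022, -0.789), k4=(-1.014, -0.795); state += dt/6·(k1+2k2+2k3+k4)
t=0.010: state=(1.670, 2.292)
t=0.020: state=(1.660, 2.284)
t=0.030: state=(1.650, 2.276)
continuing one RK4 step at a time; state shown every 10 steps (Δt=0.1):
t=0.100: state=(1.585, 2.217)
t=0.110: state=(1.576, 2.208)
next step: t=0.120: state=(1.567, 2.199) — x has crossed 1.57
linear interpolation between t=0.110 (1.57586) and t=0.120 (1.56727) → t≈0.117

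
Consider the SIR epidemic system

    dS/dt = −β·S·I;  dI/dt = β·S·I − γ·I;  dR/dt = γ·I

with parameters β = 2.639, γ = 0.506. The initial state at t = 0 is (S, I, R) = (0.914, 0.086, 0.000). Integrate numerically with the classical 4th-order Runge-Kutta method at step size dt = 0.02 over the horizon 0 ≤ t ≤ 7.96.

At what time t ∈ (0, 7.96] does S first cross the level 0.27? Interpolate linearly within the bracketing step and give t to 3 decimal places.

t = 1.561

t=0.000: state=(0.914, 0.086, 0.000)
step 1 (dt=0.02): k1=(-0.207, 0.164, 0.044), k2=(-0.211, 0.167, 0.044), k3=(-0.211, 0.167, 0.044), k4=(-0.214, 0.169, 0.045); state += dt/6·(k1+2k2+2k3+k4)
t=0.020: state=(0.910, 0.089, 0.001)
t=0.040: state=(0.905, 0.093, 0.002)
t=0.060: state=(0.901, 0.096, 0.003)
continuing one RK4 step at a time; state shown every 25 steps (Δt=0.5):
t=0.500: state=(0.761, 0.204, 0.035)
t=1.000: state=(0.521, 0.371, 0.108)
t=1.500: state=(0.292, 0.489, 0.219)
t=1.560: state=(0.270, 0.496, 0.234)
next step: t=1.580: state=(0.263, 0.498, 0.239) — S has crossed 0.27
linear interpolation between t=1.560 (0.27039) and t=1.580 (0.26339) → t≈1.561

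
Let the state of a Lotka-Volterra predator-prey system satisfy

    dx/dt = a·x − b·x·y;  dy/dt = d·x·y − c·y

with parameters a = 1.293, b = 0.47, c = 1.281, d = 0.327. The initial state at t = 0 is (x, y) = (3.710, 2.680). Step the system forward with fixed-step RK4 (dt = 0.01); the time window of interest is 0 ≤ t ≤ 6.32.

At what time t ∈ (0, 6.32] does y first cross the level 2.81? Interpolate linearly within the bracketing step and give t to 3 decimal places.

t = 2.390

t=0.000: state=(3.710, 2.680)
step 1 (dt=0.01): k1=(0.124, -0.182), k2=(0.126, -0.181), k3=(0.126, -0.181), k4=(0.127, -0.181); state += dt/6·(k1+2k2+2k3+k4)
t=0.010: state=(3.711, 2.678)
t=0.020: state=(3.713, 2.676)
t=0.030: state=(3.714, 2.675)
continuing one RK4 step at a time; state shown every 25 steps (Δt=0.25):
t=0.250: state=(3.750, 2.639)
t=0.500: state=(3.807, 2.609)
t=0.750: state=(3.876, 2.593)
t=1.000: state=(3.949, 2.592)
t=1.250: state=(4.021, 2.606)
t=1.500: state=(4.084, 2.635)
t=1.750: state=(4.130, 2.677)
t=2.000: state=(4.154, 2.727)
t=2.250: state=(4.153, 2.781)
t=2.380: state=(4.142, 2.808)
next step: t=2.390: state=(4.141, 2.810) — y has crossed 2.81
linear interpolation between t=2.380 (2.80798) and t=2.390 (2.81003) → t≈2.390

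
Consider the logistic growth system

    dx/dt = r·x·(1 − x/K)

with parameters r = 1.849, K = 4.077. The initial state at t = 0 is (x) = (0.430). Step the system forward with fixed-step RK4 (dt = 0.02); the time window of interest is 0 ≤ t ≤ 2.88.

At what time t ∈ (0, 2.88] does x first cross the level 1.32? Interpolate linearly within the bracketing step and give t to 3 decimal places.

t=0.000: state=(0.430)
step 1 (dt=0.02): k1=(0.711), k2=(0.722), k3=(0.722), k4=(0.732); state += dt/6·(k1+2k2+2k3+k4)
t=0.020: state=(0.444)
t=0.040: state=(0.459)
t=0.060: state=(0.475)
continuing one RK4 step at a time; state shown every 5 steps (Δt=0.1):
t=0.100: state=(0.506)
t=0.200: state=(0.594)
t=0.300: state=(0.695)
t=0.400: state=(0.808)
t=0.500: state=(0.934)
t=0.600: state=(1.074)
t=0.700: state=(1.226)
t=0.740: state=(1.291)
next step: t=0.760: state=(1.323) — x has crossed 1.32
linear interpolation between t=0.740 (1.29062) and t=0.760 (1.32346) → t≈0.758

t = 0.758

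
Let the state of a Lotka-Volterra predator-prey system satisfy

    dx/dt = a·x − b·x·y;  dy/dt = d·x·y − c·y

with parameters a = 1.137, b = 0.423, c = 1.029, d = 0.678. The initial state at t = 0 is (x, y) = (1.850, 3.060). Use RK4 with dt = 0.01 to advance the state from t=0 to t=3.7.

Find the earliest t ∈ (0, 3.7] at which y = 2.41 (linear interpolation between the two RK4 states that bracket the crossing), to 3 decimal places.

t=0.000: state=(1.850, 3.060)
step 1 (dt=0.01): k1=(-0.291, 0.689), k2=(-0.294, 0.687), k3=(-0.294, 0.687), k4=(-0.296, 0.685); state += dt/6·(k1+2k2+2k3+k4)
t=0.010: state=(1.847, 3.067)
t=0.020: state=(1.844, 3.074)
t=0.030: state=(1.841, 3.080)
continuing one RK4 step at a time; state shown every 20 steps (Δt=0.2):
t=0.200: state=(1.783, 3.187)
t=0.400: state=(1.702, 3.286)
t=0.600: state=(1.613, 3.349)
t=0.800: state=(1.523, 3.372)
t=1.000: state=(1.438, 3.355)
t=1.200: state=(1.362, 3.301)
t=1.400: state=(1.298, 3.218)
t=1.600: state=(1.246, 3.112)
t=1.800: state=(1.208, 2.991)
t=2.000: state=(1.184, 2.863)
t=2.200: state=(1.173, 2.734)
t=2.400: state=(1.175, 2.609)
t=2.600: state=(1.189, 2.493)
t=2.750: state=(1.206, 2.413)
next step: t=2.760: state=(1.208, 2.407) — y has crossed 2.41
linear interpolation between t=2.750 (2.41255) and t=2.760 (2.40747) → t≈2.755

t = 2.755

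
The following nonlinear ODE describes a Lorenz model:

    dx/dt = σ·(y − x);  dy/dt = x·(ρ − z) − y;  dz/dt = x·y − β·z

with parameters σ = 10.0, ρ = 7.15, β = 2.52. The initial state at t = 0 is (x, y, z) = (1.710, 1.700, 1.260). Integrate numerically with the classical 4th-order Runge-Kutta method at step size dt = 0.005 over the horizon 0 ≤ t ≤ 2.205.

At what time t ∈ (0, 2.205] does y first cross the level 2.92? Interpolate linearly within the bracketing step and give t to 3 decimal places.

t = 0.138

t=0.000: state=(1.710, 1.700, 1.260)
step 1 (dt=0.005): k1=(-0.100, 8.372, -0.268), k2=(0.112, 8.351, -0.231), k3=(0.106, 8.354, -0.231), k4=(0.312, 8.335, -0.193); state += dt/6·(k1+2k2+2k3+k4)
t=0.005: state=(1.711, 1.742, 1.259)
t=0.010: state=(1.713, 1.783, 1.258)
t=0.015: state=(1.718, 1.825, 1.258)
continuing one RK4 step at a time; state shown every 20 steps (Δt=0.1):
t=0.100: state=(2.014, 2.555, 1.326)
t=0.135: state=(2.225, 2.888, 1.407)
next step: t=0.140: state=(2.258, 2.938, 1.422) — y has crossed 2.92
linear interpolation between t=0.135 (2.88826) and t=0.140 (2.93798) → t≈0.138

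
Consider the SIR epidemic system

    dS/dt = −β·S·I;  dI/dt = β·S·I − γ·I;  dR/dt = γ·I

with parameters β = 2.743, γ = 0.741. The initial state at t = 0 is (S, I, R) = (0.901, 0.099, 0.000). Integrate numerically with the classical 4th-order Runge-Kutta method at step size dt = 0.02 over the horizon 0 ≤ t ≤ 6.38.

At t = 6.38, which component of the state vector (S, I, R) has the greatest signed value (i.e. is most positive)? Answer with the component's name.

largest component: R

t=0.000: state=(0.901, 0.099, 0.000)
step 1 (dt=0.02): k1=(-0.245, 0.171, 0.073), k2=(-0.248, 0.174, 0.075), k3=(-0.248, 0.174, 0.075), k4=(-0.252, 0.176, 0.076); state += dt/6·(k1+2k2+2k3+k4)
t=0.020: state=(0.896, 0.102, 0.001)
t=0.040: state=(0.891, 0.106, 0.003)
t=0.060: state=(0.886, 0.110, 0.005)
continuing one RK4 step at a time; state shown every 25 steps (Δt=0.5):
t=0.500: state=(0.732, 0.212, 0.056)
t=1.000: state=(0.500, 0.341, 0.159)
t=1.500: state=(0.297, 0.403, 0.300)
t=2.000: state=(0.172, 0.381, 0.447)
t=2.500: state=(0.106, 0.317, 0.577)
t=3.000: state=(0.072, 0.246, 0.681)
t=3.500: state=(0.054, 0.185, 0.761)
t=4.000: state=(0.043, 0.137, 0.820)
t=4.500: state=(0.037, 0.100, 0.864)
t=5.000: state=(0.033, 0.072, 0.895)
t=5.500: state=(0.030, 0.052, 0.918)
t=6.000: state=(0.028, 0.037, 0.934)
t=6.380: state=(0.027, 0.029, 0.944)
compare at T: S=0.027, I=0.029, R=0.944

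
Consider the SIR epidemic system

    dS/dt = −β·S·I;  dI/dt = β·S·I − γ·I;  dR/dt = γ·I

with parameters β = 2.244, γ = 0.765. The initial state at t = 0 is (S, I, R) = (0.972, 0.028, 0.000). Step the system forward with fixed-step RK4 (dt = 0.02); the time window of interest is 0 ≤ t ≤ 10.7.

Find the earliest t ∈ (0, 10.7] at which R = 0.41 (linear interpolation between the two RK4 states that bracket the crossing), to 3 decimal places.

t = 3.061

t=0.000: state=(0.972, 0.028, 0.000)
step 1 (dt=0.02): k1=(-0.061, 0.040, 0.021), k2=(-0.062, 0.040, 0.022), k3=(-0.062, 0.040, 0.022), k4=(-0.063, 0.041, 0.022); state += dt/6·(k1+2k2+2k3+k4)
t=0.020: state=(0.971, 0.029, 0.000)
t=0.040: state=(0.969, 0.030, 0.001)
t=0.060: state=(0.968, 0.030, 0.001)
continuing one RK4 step at a time; state shown every 25 steps (Δt=0.5):
t=0.500: state=(0.929, 0.056, 0.015)
t=1.000: state=(0.851, 0.103, 0.045)
t=1.500: state=(0.731, 0.172, 0.097)
t=2.000: state=(0.578, 0.245, 0.177)
t=2.500: state=(0.426, 0.293, 0.281)
t=3.000: state=(0.304, 0.300, 0.396)
t=3.060: state=(0.292, 0.298, 0.410)
next step: t=3.080: state=(0.288, 0.297, 0.414) — R has crossed 0.41
linear interpolation between t=3.060 (0.40978) and t=3.080 (0.41434) → t≈3.061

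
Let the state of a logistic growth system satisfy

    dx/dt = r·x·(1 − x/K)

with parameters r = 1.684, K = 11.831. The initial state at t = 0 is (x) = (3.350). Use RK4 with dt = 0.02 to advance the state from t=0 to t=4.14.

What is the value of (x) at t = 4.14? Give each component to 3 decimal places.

t=0.000: state=(3.350)
step 1 (dt=0.02): k1=(4.044), k2=(4.073), k3=(4.074), k4=(4.103); state += dt/6·(k1+2k2+2k3+k4)
t=0.020: state=(3.431)
t=0.040: state=(3.514)
t=0.060: state=(3.598)
continuing one RK4 step at a time; state shown every 10 steps (Δt=0.2):
t=0.200: state=(4.214)
t=0.400: state=(5.165)
t=0.600: state=(6.157)
t=0.800: state=(7.135)
t=1.000: state=(8.049)
t=1.200: state=(8.858)
t=1.400: state=(9.544)
t=1.600: state=(10.103)
t=1.800: state=(10.543)
t=2.000: state=(10.882)
t=2.200: state=(11.137)
t=2.400: state=(11.327)
t=2.600: state=(11.467)
t=2.800: state=(11.569)
t=3.000: state=(11.642)
t=3.200: state=(11.696)
t=3.400: state=(11.734)
t=3.600: state=(11.762)
t=3.800: state=(11.781)
t=4.000: state=(11.796)
t=4.140: state=(11.803)

(x) = (11.803)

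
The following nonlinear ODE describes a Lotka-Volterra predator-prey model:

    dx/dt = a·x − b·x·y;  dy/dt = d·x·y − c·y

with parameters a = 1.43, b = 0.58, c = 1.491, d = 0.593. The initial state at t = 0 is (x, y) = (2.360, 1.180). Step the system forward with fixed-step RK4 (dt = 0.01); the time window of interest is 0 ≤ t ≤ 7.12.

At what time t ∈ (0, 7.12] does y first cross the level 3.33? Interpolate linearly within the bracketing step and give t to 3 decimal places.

t = 1.453

t=0.000: state=(2.360, 1.180)
step 1 (dt=0.01): k1=(1.760, -0.108), k2=(1.767, -0.102), k3=(1.767, -0.102), k4=(1.774, -0.096); state += dt/6·(k1+2k2+2k3+k4)
t=0.010: state=(2.378, 1.179)
t=0.020: state=(2.395, 1.178)
t=0.030: state=(2.413, 1.177)
continuing one RK4 step at a time; state shown every 25 steps (Δt=0.25):
t=0.250: state=(2.844, 1.194)
t=0.500: state=(3.396, 1.306)
t=0.750: state=(3.955, 1.552)
t=1.000: state=(4.386, 1.989)
t=1.250: state=(4.489, 2.659)
t=1.450: state=(4.227, 3.320)
next step: t=1.460: state=(4.205, 3.354) — y has crossed 3.33
linear interpolation between t=1.450 (3.31990) and t=1.460 (3.35358) → t≈1.453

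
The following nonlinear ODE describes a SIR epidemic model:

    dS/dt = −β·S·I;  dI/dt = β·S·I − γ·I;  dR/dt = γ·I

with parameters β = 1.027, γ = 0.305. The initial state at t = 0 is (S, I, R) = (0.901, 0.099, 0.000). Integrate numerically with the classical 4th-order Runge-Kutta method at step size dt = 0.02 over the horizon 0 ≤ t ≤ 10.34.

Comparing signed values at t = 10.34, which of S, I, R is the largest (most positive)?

largest component: R

t=0.000: state=(0.901, 0.099, 0.000)
step 1 (dt=0.02): k1=(-0.092, 0.061, 0.030), k2=(-0.092, 0.062, 0.030), k3=(-0.092, 0.062, 0.030), k4=(-0.093, 0.062, 0.031); state += dt/6·(k1+2k2+2k3+k4)
t=0.020: state=(0.899, 0.100, 0.001)
t=0.040: state=(0.897, 0.101, 0.001)
t=0.060: state=(0.895, 0.103, 0.002)
continuing one RK4 step at a time; state shown every 25 steps (Δt=0.5):
t=0.500: state=(0.849, 0.133, 0.018)
t=1.000: state=(0.785, 0.174, 0.041)
t=1.500: state=(0.709, 0.220, 0.071)
t=2.000: state=(0.626, 0.266, 0.108)
t=2.500: state=(0.540, 0.308, 0.152)
t=3.000: state=(0.457, 0.341, 0.201)
t=3.500: state=(0.381, 0.363, 0.255)
t=4.000: state=(0.316, 0.373, 0.312)
t=4.500: state=(0.261, 0.371, 0.368)
t=5.000: state=(0.216, 0.360, 0.424)
t=5.500: state=(0.180, 0.342, 0.478)
t=6.000: state=(0.152, 0.320, 0.528)
t=6.500: state=(0.130, 0.295, 0.575)
t=7.000: state=(0.112, 0.269, 0.618)
t=7.500: state=(0.098, 0.244, 0.657)
t=8.000: state=(0.087, 0.220, 0.693)
t=8.500: state=(0.079, 0.197, 0.724)
t=9.000: state=(0.071, 0.176, 0.753)
t=9.500: state=(0.066, 0.156, 0.778)
t=10.000: state=(0.061, 0.139, 0.801)
t=10.340: state=(0.058, 0.128, 0.814)
compare at T: S=0.058, I=0.128, R=0.814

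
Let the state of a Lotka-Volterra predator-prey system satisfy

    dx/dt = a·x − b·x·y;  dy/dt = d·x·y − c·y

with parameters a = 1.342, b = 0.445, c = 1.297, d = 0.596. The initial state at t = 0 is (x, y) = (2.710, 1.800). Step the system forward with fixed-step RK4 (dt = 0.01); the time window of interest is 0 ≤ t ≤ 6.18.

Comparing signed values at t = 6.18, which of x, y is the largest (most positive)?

t=0.000: state=(2.710, 1.800)
step 1 (dt=0.01): k1=(1.466, 0.573), k2=(1.467, 0.581), k3=(1.467, 0.581), k4=(1.467, 0.590); state += dt/6·(k1+2k2+2k3+k4)
t=0.010: state=(2.725, 1.806)
t=0.020: state=(2.739, 1.812)
t=0.030: state=(2.754, 1.818)
continuing one RK4 step at a time; state shown every 20 steps (Δt=0.2):
t=0.200: state=(3.001, 1.952)
t=0.400: state=(3.267, 2.189)
t=0.600: state=(3.467, 2.525)
t=0.800: state=(3.554, 2.964)
t=1.000: state=(3.490, 3.486)
t=1.200: state=(3.267, 4.028)
t=1.400: state=(2.921, 4.498)
t=1.600: state=(2.522, 4.801)
t=1.800: state=(2.139, 4.888)
t=2.000: state=(1.818, 4.770)
t=2.200: state=(1.573, 4.501)
t=2.400: state=(1.399, 4.143)
t=2.600: state=(1.288, 3.750)
t=2.800: state=(1.228, 3.359)
t=3.000: state=(1.211, 2.996)
t=3.200: state=(1.231, 2.672)
t=3.400: state=(1.285, 2.395)
t=3.600: state=(1.373, 2.164)
t=3.800: state=(1.493, 1.980)
t=4.000: state=(1.648, 1.841)
t=4.200: state=(1.838, 1.748)
t=4.400: state=(2.063, 1.701)
t=4.600: state=(2.319, 1.704)
t=4.800: state=(2.601, 1.762)
t=5.000: state=(2.894, 1.886)
t=5.200: state=(3.173, 2.090)
t=5.400: state=(3.403, 2.388)
t=5.600: state=(3.537, 2.789)
t=5.800: state=(3.533, 3.284)
t=6.000: state=(3.367, 3.829)
t=6.180: state=(3.095, 4.292)
compare at T: x=3.095, y=4.292

largest component: y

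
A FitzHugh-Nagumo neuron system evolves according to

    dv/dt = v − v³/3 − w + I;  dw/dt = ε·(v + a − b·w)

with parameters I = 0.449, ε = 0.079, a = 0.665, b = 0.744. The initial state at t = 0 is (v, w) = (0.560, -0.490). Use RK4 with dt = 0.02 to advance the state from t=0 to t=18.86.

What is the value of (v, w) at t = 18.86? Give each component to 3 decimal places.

(v, w) = (-1.922, 0.839)

t=0.000: state=(0.560, -0.490)
step 1 (dt=0.02): k1=(1.440, 0.126), k2=(1.449, 0.127), k3=(1.449, 0.127), k4=(1.457, 0.128); state += dt/6·(k1+2k2+2k3+k4)
t=0.020: state=(0.589, -0.487)
t=0.040: state=(0.618, -0.485)
t=0.060: state=(0.648, -0.482)
continuing one RK4 step at a time; state shown every 50 steps (Δt=1):
t=1.000: state=(1.821, -0.313)
t=2.000: state=(1.970, -0.095)
t=3.000: state=(1.909, 0.111)
t=4.000: state=(1.835, 0.299)
t=5.000: state=(1.759, 0.471)
t=6.000: state=(1.681, 0.627)
t=7.000: state=(1.599, 0.768)
t=8.000: state=(1.514, 0.895)
t=9.000: state=(1.422, 1.007)
t=10.000: state=(1.323, 1.106)
t=11.000: state=(1.209, 1.191)
t=12.000: state=(1.074, 1.262)
t=13.000: state=(0.896, 1.317)
t=14.000: state=(0.623, 1.352)
t=15.000: state=(0.073, 1.355)
t=16.000: state=(-1.192, 1.290)
t=17.000: state=(-1.954, 1.137)
t=18.000: state=(-1.966, 0.972)
t=18.860: state=(-1.922, 0.839)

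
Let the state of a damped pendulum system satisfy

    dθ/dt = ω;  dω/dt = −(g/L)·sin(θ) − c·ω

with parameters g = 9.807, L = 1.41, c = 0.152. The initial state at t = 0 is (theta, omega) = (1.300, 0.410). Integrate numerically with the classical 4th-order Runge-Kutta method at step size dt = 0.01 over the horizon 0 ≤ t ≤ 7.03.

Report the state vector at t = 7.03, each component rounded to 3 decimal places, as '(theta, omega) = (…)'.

(theta, omega) = (-0.093, 1.921)

t=0.000: state=(1.300, 0.410)
step 1 (dt=0.01): k1=(0.410, -6.764), k2=(0.376, -6.763), k3=(0.376, -6.763), k4=(0.342, -6.761); state += dt/6·(k1+2k2+2k3+k4)
t=0.010: state=(1.304, 0.342)
t=0.020: state=(1.307, 0.275)
t=0.030: state=(1.309, 0.207)
continuing one RK4 step at a time; state shown every 25 steps (Δt=0.25):
t=0.250: state=(1.194, -1.239)
t=0.500: state=(0.704, -2.592)
t=0.750: state=(-0.028, -3.060)
t=1.000: state=(-0.721, -2.306)
t=1.250: state=(-1.122, -0.838)
t=1.500: state=(-1.131, 0.757)
t=1.750: state=(-0.761, 2.131)
t=2.000: state=(-0.125, 2.788)
t=2.250: state=(0.537, 2.322)
t=2.500: state=(0.968, 1.044)
t=2.750: state=(1.041, -0.463)
t=3.000: state=(0.750, -1.801)
t=3.250: state=(0.192, -2.518)
t=3.500: state=(-0.422, -2.218)
t=3.750: state=(-0.847, -1.098)
t=4.000: state=(-0.947, 0.307)
t=4.250: state=(-0.705, 1.577)
t=4.500: state=(-0.206, 2.281)
t=4.750: state=(0.356, 2.058)
t=5.000: state=(0.757, 1.054)
t=5.250: state=(0.859, -0.250)
t=5.500: state=(0.642, -1.432)
t=5.750: state=(0.188, -2.079)
t=6.000: state=(-0.325, -1.875)
t=6.250: state=(-0.689, -0.951)
t=6.500: state=(-0.777, 0.258)
t=6.750: state=(-0.571, 1.340)
t=7.000: state=(-0.151, 1.904)
t=7.030: state=(-0.093, 1.921)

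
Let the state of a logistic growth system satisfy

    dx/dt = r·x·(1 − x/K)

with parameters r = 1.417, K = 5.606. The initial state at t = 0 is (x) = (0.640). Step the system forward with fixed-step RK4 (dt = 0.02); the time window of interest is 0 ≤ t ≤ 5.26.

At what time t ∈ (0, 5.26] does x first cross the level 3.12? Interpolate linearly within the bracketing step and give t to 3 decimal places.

t = 1.606

t=0.000: state=(0.640)
step 1 (dt=0.02): k1=(0.803), k2=(0.812), k3=(0.812), k4=(0.821); state += dt/6·(k1+2k2+2k3+k4)
t=0.020: state=(0.656)
t=0.040: state=(0.673)
t=0.060: state=(0.690)
continuing one RK4 step at a time; state shown every 10 steps (Δt=0.2):
t=0.200: state=(0.819)
t=0.400: state=(1.038)
t=0.600: state=(1.299)
t=0.800: state=(1.603)
t=1.000: state=(1.946)
t=1.200: state=(2.319)
t=1.400: state=(2.712)
t=1.600: state=(3.108)
next step: t=1.620: state=(3.147) — x has crossed 3.12
linear interpolation between t=1.600 (3.10774) and t=1.620 (3.14692) → t≈1.606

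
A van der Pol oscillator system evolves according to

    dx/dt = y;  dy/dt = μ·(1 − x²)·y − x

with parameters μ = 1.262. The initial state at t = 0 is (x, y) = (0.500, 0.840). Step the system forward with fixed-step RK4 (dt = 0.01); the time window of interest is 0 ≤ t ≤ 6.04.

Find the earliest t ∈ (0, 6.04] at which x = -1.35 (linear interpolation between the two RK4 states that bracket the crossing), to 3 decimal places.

t=0.000: state=(0.500, 0.840)
step 1 (dt=0.01): k1=(0.840, 0.295), k2=(0.841, 0.288), k3=(0.841, 0.288), k4=(0.843, 0.280); state += dt/6·(k1+2k2+2k3+k4)
t=0.010: state=(0.508, 0.843)
t=0.020: state=(0.517, 0.846)
t=0.030: state=(0.525, 0.848)
continuing one RK4 step at a time; state shown every 20 steps (Δt=0.2):
t=0.200: state=(0.672, 0.865)
t=0.400: state=(0.840, 0.804)
t=0.600: state=(0.987, 0.651)
t=0.800: state=(1.096, 0.430)
t=1.000: state=(1.157, 0.183)
t=1.200: state=(1.170, -0.056)
t=1.400: state=(1.136, -0.273)
t=1.600: state=(1.062, -0.474)
t=1.800: state=(0.947, -0.674)
t=2.000: state=(0.790, -0.897)
t=2.200: state=(0.585, -1.171)
t=2.400: state=(0.316, -1.531)
t=2.600: state=(-0.034, -1.989)
t=2.800: state=(-0.481, -2.456)
t=3.000: state=(-0.995, -2.590)
t=3.140: state=(-1.339, -2.265)
next step: t=3.150: state=(-1.362, -2.228) — x has crossed -1.35
linear interpolation between t=3.140 (-1.33927) and t=3.150 (-1.36173) → t≈3.145

t = 3.145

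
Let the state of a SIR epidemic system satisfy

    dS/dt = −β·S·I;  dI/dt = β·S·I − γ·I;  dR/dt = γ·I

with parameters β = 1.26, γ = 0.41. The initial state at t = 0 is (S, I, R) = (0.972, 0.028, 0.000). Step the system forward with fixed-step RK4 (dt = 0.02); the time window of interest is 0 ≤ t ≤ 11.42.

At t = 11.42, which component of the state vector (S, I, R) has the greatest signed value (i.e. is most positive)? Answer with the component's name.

largest component: R

t=0.000: state=(0.972, 0.028, 0.000)
step 1 (dt=0.02): k1=(-0.034, 0.023, 0.011), k2=(-0.035, 0.023, 0.012), k3=(-0.035, 0.023, 0.012), k4=(-0.035, 0.023, 0.012); state += dt/6·(k1+2k2+2k3+k4)
t=0.020: state=(0.971, 0.028, 0.000)
t=0.040: state=(0.971, 0.029, 0.000)
t=0.060: state=(0.970, 0.029, 0.001)
continuing one RK4 step at a time; state shown every 25 steps (Δt=0.5):
t=0.500: state=(0.951, 0.042, 0.007)
t=1.000: state=(0.921, 0.061, 0.018)
t=1.500: state=(0.879, 0.088, 0.033)
t=2.000: state=(0.823, 0.123, 0.054)
t=2.500: state=(0.751, 0.165, 0.084)
t=3.000: state=(0.668, 0.210, 0.122)
t=3.500: state=(0.577, 0.253, 0.170)
t=4.000: state=(0.486, 0.288, 0.225)
t=4.500: state=(0.402, 0.311, 0.287)
t=5.000: state=(0.330, 0.318, 0.352)
t=5.500: state=(0.270, 0.313, 0.417)
t=6.000: state=(0.223, 0.298, 0.480)
t=6.500: state=(0.186, 0.276, 0.538)
t=7.000: state=(0.157, 0.250, 0.592)
t=7.500: state=(0.136, 0.223, 0.641)
t=8.000: state=(0.119, 0.197, 0.684)
t=8.500: state=(0.106, 0.172, 0.722)
t=9.000: state=(0.096, 0.150, 0.755)
t=9.500: state=(0.088, 0.129, 0.783)
t=10.000: state=(0.081, 0.111, 0.808)
t=10.500: state=(0.076, 0.095, 0.829)
t=11.000: state=(0.072, 0.081, 0.847)
t=11.420: state=(0.069, 0.071, 0.860)
compare at T: S=0.069, I=0.071, R=0.860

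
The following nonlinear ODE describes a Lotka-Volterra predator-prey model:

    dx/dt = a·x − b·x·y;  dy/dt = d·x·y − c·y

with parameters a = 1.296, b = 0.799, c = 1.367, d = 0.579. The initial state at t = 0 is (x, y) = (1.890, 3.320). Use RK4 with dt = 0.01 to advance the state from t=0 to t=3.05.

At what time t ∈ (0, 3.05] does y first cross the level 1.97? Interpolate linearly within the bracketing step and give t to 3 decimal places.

t = 0.821

t=0.000: state=(1.890, 3.320)
step 1 (dt=0.01): k1=(-2.564, -0.905), k2=(-2.540, -0.929), k3=(-2.540, -0.928), k4=(-2.516, -0.951); state += dt/6·(k1+2k2+2k3+k4)
t=0.010: state=(1.865, 3.311)
t=0.020: state=(1.840, 3.301)
t=0.030: state=(1.815, 3.291)
continuing one RK4 step at a time; state shown every 10 steps (Δt=0.1):
t=0.100: state=(1.657, 3.208)
t=0.200: state=(1.468, 3.063)
t=0.300: state=(1.317, 2.895)
t=0.400: state=(1.198, 2.716)
t=0.500: state=(1.106, 2.532)
t=0.600: state=(1.036, 2.349)
t=0.700: state=(0.985, 2.172)
t=0.800: state=(0.949, 2.004)
t=0.820: state=(0.943, 1.971)
next step: t=0.830: state=(0.941, 1.955) — y has crossed 1.97
linear interpolation between t=0.820 (1.97129) and t=0.830 (1.95515) → t≈0.821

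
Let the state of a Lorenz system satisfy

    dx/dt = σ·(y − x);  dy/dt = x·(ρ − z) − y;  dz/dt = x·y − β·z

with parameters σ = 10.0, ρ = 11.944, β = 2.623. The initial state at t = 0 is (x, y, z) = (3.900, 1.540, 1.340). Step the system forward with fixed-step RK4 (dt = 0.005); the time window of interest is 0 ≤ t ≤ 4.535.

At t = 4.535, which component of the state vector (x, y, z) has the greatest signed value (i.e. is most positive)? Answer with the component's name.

largest component: z

t=0.000: state=(3.900, 1.540, 1.340)
step 1 (dt=0.005): k1=(-23.600, 39.816, 2.491), k2=(-22.015, 39.067, 2.766), k3=(-22.073, 39.108, 2.764), k4=(-20.541, 38.397, 3.026); state += dt/6·(k1+2k2+2k3+k4)
t=0.005: state=(3.790, 1.735, 1.354)
t=0.010: state=(3.694, 1.924, 1.370)
t=0.015: state=(3.612, 2.107, 1.389)
continuing one RK4 step at a time; state shown every 40 steps (Δt=0.2):
t=0.200: state=(5.612, 8.197, 4.247)
t=0.400: state=(9.576, 9.052, 15.681)
t=0.600: state=(4.209, 1.518, 14.432)
t=0.800: state=(1.563, 1.258, 8.972)
t=1.000: state=(1.889, 2.437, 5.766)
t=1.200: state=(3.879, 5.396, 5.171)
t=1.400: state=(7.535, 9.098, 10.225)
t=1.600: state=(6.979, 4.989, 15.217)
t=1.800: state=(3.441, 2.442, 11.490)
t=2.000: state=(2.927, 3.260, 8.053)
t=2.200: state=(4.476, 5.650, 7.323)
t=2.400: state=(6.929, 7.792, 10.850)
t=2.600: state=(6.435, 5.225, 13.758)
t=2.800: state=(4.163, 3.461, 11.359)
t=3.000: state=(3.863, 4.195, 8.939)
t=3.200: state=(5.185, 6.067, 8.938)
t=3.400: state=(6.568, 6.795, 11.620)
t=3.600: state=(5.763, 4.951, 12.654)
t=3.800: state=(4.464, 4.137, 10.860)
t=4.000: state=(4.552, 4.919, 9.487)
t=4.200: state=(5.600, 6.152, 10.086)
t=4.400: state=(6.144, 6.032, 11.818)
t=4.535: state=(5.688, 5.195, 12.080)
compare at T: x=5.688, y=5.195, z=12.080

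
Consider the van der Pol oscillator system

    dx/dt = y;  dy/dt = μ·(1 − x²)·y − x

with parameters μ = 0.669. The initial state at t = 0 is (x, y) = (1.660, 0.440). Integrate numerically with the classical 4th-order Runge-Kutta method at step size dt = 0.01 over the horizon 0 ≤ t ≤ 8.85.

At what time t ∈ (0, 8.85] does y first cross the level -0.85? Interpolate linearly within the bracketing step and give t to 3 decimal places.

t=0.000: state=(1.660, 0.440)
step 1 (dt=0.01): k1=(0.440, -2.177), k2=(0.429, -2.168), k3=(0.429, -2.168), k4=(0.418, -2.160); state += dt/6·(k1+2k2+2k3+k4)
t=0.010: state=(1.664, 0.418)
t=0.020: state=(1.668, 0.397)
t=0.030: state=(1.672, 0.375)
continuing one RK4 step at a time; state shown every 50 steps (Δt=0.5):
t=0.500: state=(1.650, -0.394)
t=0.960: state=(1.360, -0.846)
next step: t=0.970: state=(1.351, -0.855) — y has crossed -0.85
linear interpolation between t=0.960 (-0.84644) and t=0.970 (-0.85523) → t≈0.964

t = 0.964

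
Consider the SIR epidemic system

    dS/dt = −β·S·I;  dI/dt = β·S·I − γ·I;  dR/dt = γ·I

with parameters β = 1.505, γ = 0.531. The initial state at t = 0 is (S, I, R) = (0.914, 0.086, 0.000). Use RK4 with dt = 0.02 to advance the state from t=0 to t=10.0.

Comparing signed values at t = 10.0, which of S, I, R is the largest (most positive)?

t=0.000: state=(0.914, 0.086, 0.000)
step 1 (dt=0.02): k1=(-0.118, 0.073, 0.046), k2=(-0.119, 0.073, 0.046), k3=(-0.119, 0.073, 0.046), k4=(-0.120, 0.074, 0.046); state += dt/6·(k1+2k2+2k3+k4)
t=0.020: state=(0.912, 0.087, 0.001)
t=0.040: state=(0.909, 0.089, 0.002)
t=0.060: state=(0.907, 0.090, 0.003)
continuing one RK4 step at a time; state shown every 25 steps (Δt=0.5):
t=0.500: state=(0.844, 0.128, 0.028)
t=1.000: state=(0.752, 0.179, 0.069)
t=1.500: state=(0.644, 0.232, 0.123)
t=2.000: state=(0.531, 0.277, 0.191)
t=2.500: state=(0.426, 0.305, 0.269)
t=3.000: state=(0.338, 0.311, 0.351)
t=3.500: state=(0.268, 0.299, 0.433)
t=4.000: state=(0.216, 0.275, 0.509)
t=4.500: state=(0.178, 0.244, 0.578)
t=5.000: state=(0.150, 0.212, 0.639)
t=5.500: state=(0.129, 0.180, 0.691)
t=6.000: state=(0.114, 0.151, 0.735)
t=6.500: state=(0.103, 0.126, 0.771)
t=7.000: state=(0.094, 0.104, 0.802)
t=7.500: state=(0.088, 0.085, 0.827)
t=8.000: state=(0.083, 0.070, 0.847)
t=8.500: state=(0.079, 0.057, 0.864)
t=9.000: state=(0.076, 0.046, 0.878)
t=9.500: state=(0.074, 0.038, 0.889)
t=10.000: state=(0.072, 0.030, 0.898)
compare at T: S=0.072, I=0.030, R=0.898

largest component: R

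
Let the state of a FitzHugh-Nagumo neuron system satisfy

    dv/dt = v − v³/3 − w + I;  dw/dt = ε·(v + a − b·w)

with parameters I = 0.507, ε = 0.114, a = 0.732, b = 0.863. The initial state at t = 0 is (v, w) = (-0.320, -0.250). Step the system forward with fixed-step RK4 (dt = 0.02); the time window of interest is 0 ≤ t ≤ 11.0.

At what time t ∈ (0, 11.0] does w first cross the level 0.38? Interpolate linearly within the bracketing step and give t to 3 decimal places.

t = 3.270

t=0.000: state=(-0.320, -0.250)
step 1 (dt=0.02): k1=(0.448, 0.072), k2=(0.451, 0.072), k3=(0.451, 0.072), k4=(0.455, 0.072); state += dt/6·(k1+2k2+2k3+k4)
t=0.020: state=(-0.311, -0.249)
t=0.040: state=(-0.302, -0.247)
t=0.060: state=(-0.293, -0.246)
continuing one RK4 step at a time; state shown every 25 steps (Δt=0.5):
t=0.500: state=(-0.046, -0.208)
t=1.000: state=(0.370, -0.149)
t=1.500: state=(0.948, -0.065)
t=2.000: state=(1.494, 0.048)
t=2.500: state=(1.761, 0.178)
t=3.000: state=(1.819, 0.311)
t=3.260: state=(1.814, 0.377)
next step: t=3.280: state=(1.813, 0.383) — w has crossed 0.38
linear interpolation between t=3.260 (0.37745) and t=3.280 (0.38251) → t≈3.270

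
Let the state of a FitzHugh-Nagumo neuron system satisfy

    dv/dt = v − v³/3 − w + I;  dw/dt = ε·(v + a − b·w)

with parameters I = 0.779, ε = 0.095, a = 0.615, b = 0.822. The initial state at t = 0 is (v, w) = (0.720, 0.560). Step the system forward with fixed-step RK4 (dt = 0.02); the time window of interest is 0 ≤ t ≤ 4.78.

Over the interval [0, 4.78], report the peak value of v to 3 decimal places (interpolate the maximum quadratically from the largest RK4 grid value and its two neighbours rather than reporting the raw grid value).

t=0.000: state=(0.720, 0.560)
step 1 (dt=0.02): k1=(0.815, 0.083), k2=(0.818, 0.084), k3=(0.818, 0.084), k4=(0.821, 0.085); state += dt/6·(k1+2k2+2k3+k4)
t=0.020: state=(0.736, 0.562)
t=0.040: state=(0.753, 0.563)
t=0.060: state=(0.769, 0.565)
continuing one RK4 step at a time; state shown every 10 steps (Δt=0.2):
t=0.200: state=(0.888, 0.578)
t=0.400: state=(1.059, 0.599)
t=0.600: state=(1.221, 0.623)
t=0.800: state=(1.363, 0.649)
t=1.000: state=(1.479, 0.678)
t=1.200: state=(1.565, 0.707)
t=1.400: state=(1.624, 0.738)
t=1.600: state=(1.661, 0.769)
t=1.800: state=(1.683, 0.801)
t=2.000: state=(1.692, 0.832)
t=2.200: state=(1.693, 0.862)
t=2.400: state=(1.689, 0.892)
t=2.600: state=(1.682, 0.922)
t=2.800: state=(1.671, 0.951)
t=3.000: state=(1.659, 0.979)
t=3.200: state=(1.646, 1.007)
t=3.400: state=(1.632, 1.033)
t=3.600: state=(1.617, 1.060)
t=3.800: state=(1.603, 1.085)
t=4.000: state=(1.587, 1.110)
t=4.200: state=(1.572, 1.134)
t=4.400: state=(1.556, 1.158)
t=4.600: state=(1.540, 1.181)
t=4.780: state=(1.526, 1.201)
largest grid value and its neighbours: v(2.120)=1.69369, v(2.140)=1.69373, v(2.160)=1.69370
parabola through these three points peaks at t≈2.141 with v≈1.69373

max v = 1.694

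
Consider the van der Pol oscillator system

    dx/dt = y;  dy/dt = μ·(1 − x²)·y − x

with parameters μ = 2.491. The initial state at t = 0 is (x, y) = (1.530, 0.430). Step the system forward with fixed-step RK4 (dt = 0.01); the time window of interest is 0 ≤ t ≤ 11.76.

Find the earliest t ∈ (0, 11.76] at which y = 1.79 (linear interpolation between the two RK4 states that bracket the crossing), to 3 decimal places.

t = 6.064

t=0.000: state=(1.530, 0.430)
step 1 (dt=0.01): k1=(0.430, -2.966), k2=(0.415, -2.926), k3=(0.415, -2.926), k4=(0.401, -2.885); state += dt/6·(k1+2k2+2k3+k4)
t=0.010: state=(1.534, 0.401)
t=0.020: state=(1.538, 0.372)
t=0.030: state=(1.542, 0.345)
continuing one RK4 step at a time; state shown every 50 steps (Δt=0.5):
t=0.500: state=(1.514, -0.294)
t=1.000: state=(1.313, -0.502)
t=1.500: state=(0.995, -0.816)
t=2.000: state=(0.372, -1.957)
t=2.500: state=(-1.344, -3.989)
t=3.000: state=(-2.019, 0.080)
t=3.500: state=(-1.908, 0.276)
t=4.000: state=(-1.760, 0.319)
t=4.500: state=(-1.587, 0.379)
t=5.000: state=(-1.373, 0.486)
t=5.500: state=(-1.079, 0.730)
t=6.000: state=(-0.555, 1.559)
t=6.060: state=(-0.455, 1.774)
next step: t=6.070: state=(-0.437, 1.814) — y has crossed 1.79
linear interpolation between t=6.060 (1.77422) and t=6.070 (1.81448) → t≈6.064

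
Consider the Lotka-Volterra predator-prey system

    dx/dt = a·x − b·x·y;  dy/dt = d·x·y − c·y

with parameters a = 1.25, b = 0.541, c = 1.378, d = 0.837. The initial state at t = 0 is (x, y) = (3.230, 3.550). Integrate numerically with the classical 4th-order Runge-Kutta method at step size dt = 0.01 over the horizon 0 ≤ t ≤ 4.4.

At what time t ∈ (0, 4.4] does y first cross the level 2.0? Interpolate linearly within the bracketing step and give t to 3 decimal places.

t = 1.945

t=0.000: state=(3.230, 3.550)
step 1 (dt=0.01): k1=(-2.166, 4.706), k2=(-2.200, 4.704), k3=(-2.199, 4.704), k4=(-2.233, 4.702); state += dt/6·(k1+2k2+2k3+k4)
t=0.010: state=(3.208, 3.597)
t=0.020: state=(3.185, 3.644)
t=0.030: state=(3.162, 3.691)
continuing one RK4 step at a time; state shown every 20 steps (Δt=0.2):
t=0.200: state=(2.689, 4.434)
t=0.400: state=(2.063, 5.009)
t=0.600: state=(1.525, 5.124)
t=0.800: state=(1.138, 4.851)
t=1.000: state=(0.887, 4.356)
t=1.200: state=(0.733, 3.783)
t=1.400: state=(0.645, 3.220)
t=1.600: state=(0.601, 2.712)
t=1.800: state=(0.590, 2.273)
t=1.940: state=(0.597, 2.009)
next step: t=1.950: state=(0.598, 1.992) — y has crossed 2.0
linear interpolation between t=1.940 (2.00919) and t=1.950 (1.99164) → t≈1.945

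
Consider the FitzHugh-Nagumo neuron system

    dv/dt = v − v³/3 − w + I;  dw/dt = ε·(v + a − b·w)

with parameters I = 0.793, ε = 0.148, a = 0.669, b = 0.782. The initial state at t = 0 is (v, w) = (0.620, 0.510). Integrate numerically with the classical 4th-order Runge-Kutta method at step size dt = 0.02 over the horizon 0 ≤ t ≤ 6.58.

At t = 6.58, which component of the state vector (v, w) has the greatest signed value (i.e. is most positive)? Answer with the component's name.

largest component: w

t=0.000: state=(0.620, 0.510)
step 1 (dt=0.02): k1=(0.824, 0.132), k2=(0.827, 0.133), k3=(0.827, 0.133), k4=(0.831, 0.134); state += dt/6·(k1+2k2+2k3+k4)
t=0.020: state=(0.637, 0.513)
t=0.040: state=(0.653, 0.515)
t=0.060: state=(0.670, 0.518)
continuing one RK4 step at a time; state shown every 25 steps (Δt=0.5):
t=0.500: state=(1.057, 0.590)
t=1.000: state=(1.424, 0.695)
t=1.500: state=(1.609, 0.814)
t=2.000: state=(1.653, 0.934)
t=2.500: state=(1.633, 1.048)
t=3.000: state=(1.587, 1.153)
t=3.500: state=(1.530, 1.249)
t=4.000: state=(1.468, 1.334)
t=4.500: state=(1.402, 1.411)
t=5.000: state=(1.333, 1.478)
t=5.500: state=(1.261, 1.536)
t=6.000: state=(1.183, 1.586)
t=6.500: state=(1.099, 1.627)
t=6.580: state=(1.084, 1.632)
compare at T: v=1.084, w=1.632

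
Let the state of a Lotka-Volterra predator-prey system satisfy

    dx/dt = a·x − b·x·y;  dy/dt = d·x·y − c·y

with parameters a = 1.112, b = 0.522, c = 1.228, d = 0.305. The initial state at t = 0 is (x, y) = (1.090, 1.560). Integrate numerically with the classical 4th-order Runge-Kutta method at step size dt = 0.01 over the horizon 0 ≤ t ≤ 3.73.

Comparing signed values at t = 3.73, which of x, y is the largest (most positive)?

t=0.000: state=(1.090, 1.560)
step 1 (dt=0.01): k1=(0.324, -1.397), k2=(0.329, -1.390), k3=(0.329, -1.390), k4=(0.333, -1.383); state += dt/6·(k1+2k2+2k3+k4)
t=0.010: state=(1.093, 1.546)
t=0.020: state=(1.097, 1.532)
t=0.030: state=(1.100, 1.519)
continuing one RK4 step at a time; state shown every 20 steps (Δt=0.2):
t=0.200: state=(1.173, 1.307)
t=0.400: state=(1.292, 1.102)
t=0.600: state=(1.452, 0.937)
t=0.800: state=(1.656, 0.806)
t=1.000: state=(1.912, 0.703)
t=1.200: state=(2.229, 0.623)
t=1.400: state=(2.617, 0.565)
t=1.600: state=(3.089, 0.526)
t=1.800: state=(3.656, 0.505)
t=2.000: state=(4.334, 0.504)
t=2.200: state=(5.131, 0.526)
t=2.400: state=(6.052, 0.578)
t=2.600: state=(7.084, 0.674)
t=2.800: state=(8.182, 0.840)
t=3.000: state=(9.238, 1.119)
t=3.200: state=(10.043, 1.579)
t=3.400: state=(10.269, 2.304)
t=3.600: state=(9.585, 3.319)
t=3.730: state=(8.622, 4.065)
compare at T: x=8.622, y=4.065

largest component: x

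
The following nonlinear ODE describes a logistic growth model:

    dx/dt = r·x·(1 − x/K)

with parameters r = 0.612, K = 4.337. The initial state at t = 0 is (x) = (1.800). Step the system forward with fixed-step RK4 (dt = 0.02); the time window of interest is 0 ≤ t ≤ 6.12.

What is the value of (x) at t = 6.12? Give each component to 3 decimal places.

t=0.000: state=(1.800)
step 1 (dt=0.02): k1=(0.644), k2=(0.645), k3=(0.645), k4=(0.646); state += dt/6·(k1+2k2+2k3+k4)
t=0.020: state=(1.813)
t=0.040: state=(1.826)
t=0.060: state=(1.839)
continuing one RK4 step at a time; state shown every 10 steps (Δt=0.2):
t=0.200: state=(1.930)
t=0.400: state=(2.062)
t=0.600: state=(2.195)
t=0.800: state=(2.327)
t=1.000: state=(2.458)
t=1.200: state=(2.587)
t=1.400: state=(2.713)
t=1.600: state=(2.836)
t=1.800: state=(2.954)
t=2.000: state=(3.066)
t=2.200: state=(3.173)
t=2.400: state=(3.275)
t=2.600: state=(3.370)
t=2.800: state=(3.459)
t=3.000: state=(3.541)
t=3.200: state=(3.618)
t=3.400: state=(3.688)
t=3.600: state=(3.753)
t=3.800: state=(3.812)
t=4.000: state=(3.866)
t=4.200: state=(3.915)
t=4.400: state=(3.959)
t=4.600: state=(3.999)
t=4.800: state=(4.036)
t=5.000: state=(4.068)
t=5.200: state=(4.097)
t=5.400: state=(4.124)
t=5.600: state=(4.147)
t=5.800: state=(4.168)
t=6.000: state=(4.187)
t=6.120: state=(4.197)

(x) = (4.197)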